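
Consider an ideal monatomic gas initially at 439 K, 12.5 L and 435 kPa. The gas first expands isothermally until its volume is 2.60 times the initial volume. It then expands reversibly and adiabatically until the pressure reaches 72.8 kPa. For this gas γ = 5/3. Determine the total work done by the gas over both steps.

n = P₁V₁/(RT₁) = 435×12.5/(8.314×439) = 1.49 mol.
Step 1 — Isothermal: T stays 439 K; PV = const ⇒ V₂ = 32.5 L, P₂ = 167 kPa.
ΔU = 0 (ideal gas, T constant).
W = nRT ln(V₂/V₁) = 1.49×8.314×439×ln(2.60) = 5200 J.
Q = ΔU + W = 5200 J.
State after step 1: P = 167 kPa, V = 32.5 L, T = 439 K.
Step 2 — Adiabatic: T₂/T₁ = (P₂/P₁)^((γ−1)/γ) ⇒ T₂ = 439×(0.435)^0.400 = 315 K; V₂ = 53.5 L.
ΔU = nCvΔT = 1.49×12.5×(315−439) = -2310 J.
Q = 0 for an adiabatic process, so W = −ΔU = 2310 J.
Net over both steps: W = 7500 J, Q = 5200 J, ΔU = -2310 J.

7500 J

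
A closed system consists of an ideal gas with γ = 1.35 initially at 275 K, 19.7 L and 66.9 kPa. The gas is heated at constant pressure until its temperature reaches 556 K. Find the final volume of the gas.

Isobaric: P stays 66.9 kPa; V/T = const ⇒ T₂ = 556 K, V₂ = 39.8 L.

39.8 L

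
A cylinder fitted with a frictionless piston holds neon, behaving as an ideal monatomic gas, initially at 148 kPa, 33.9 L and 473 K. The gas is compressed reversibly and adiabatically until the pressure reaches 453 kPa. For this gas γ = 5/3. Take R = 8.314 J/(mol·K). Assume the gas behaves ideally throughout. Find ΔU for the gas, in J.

4250 J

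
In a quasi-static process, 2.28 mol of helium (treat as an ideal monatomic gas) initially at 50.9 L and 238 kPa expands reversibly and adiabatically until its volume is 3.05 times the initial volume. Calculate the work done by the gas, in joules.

9530 J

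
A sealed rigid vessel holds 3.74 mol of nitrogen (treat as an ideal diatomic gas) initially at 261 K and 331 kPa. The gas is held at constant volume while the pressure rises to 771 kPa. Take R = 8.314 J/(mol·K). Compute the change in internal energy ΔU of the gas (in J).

27000 J

V₁ = nRT₁/P₁ = 3.74×8.314×261/331 = 24.5 L.
Isochoric: V stays 24.5 L; P/T = const ⇒ T₂ = 608 K, P₂ = 771 kPa.
For an ideal gas ΔU = nCvΔT with Cv = (5/2)R = 20.8 J/(mol·K).
ΔU = 3.74×20.8×(608−261) = 27000 J.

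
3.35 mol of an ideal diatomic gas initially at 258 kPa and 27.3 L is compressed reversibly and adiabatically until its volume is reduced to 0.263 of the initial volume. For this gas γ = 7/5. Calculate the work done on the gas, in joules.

12400 J

T₁ = P₁V₁/(nR) = 258×27.3/(3.35×8.314) = 253 K.
Adiabatic: TV^(γ−1) = const ⇒ T₂ = 253×(3.80)^0.400 = 431 K; PV^γ = const ⇒ P₂ = 1670 kPa.
ΔU = nCvΔT = 3.35×20.8×(431−253) = 12400 J.
Q = 0 for an adiabatic process, so W = −ΔU = -12400 J.
Work done on the gas = −W_by = 12400 J.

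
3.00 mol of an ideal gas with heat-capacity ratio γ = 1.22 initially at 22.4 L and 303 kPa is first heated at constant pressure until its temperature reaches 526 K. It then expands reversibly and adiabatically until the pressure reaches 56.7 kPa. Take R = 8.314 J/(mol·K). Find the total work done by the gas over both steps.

T₁ = P₁V₁/(nR) = 303×22.4/(3.00×8.314) = 272 K.
Step 1 — Isobaric: P stays 303 kPa; V/T = const ⇒ T₂ = 526 K, V₂ = 43.3 L.
W = PΔV = 303×(43.3−22.4) kPa·L = 6330 J.
ΔU = nCvΔT = 3.00×37.8×(526−272) = 28800 J.
Q = ΔU + W = nCpΔT = 35100 J.
State after step 1: P = 303 kPa, V = 43.3 L, T = 526 K.
Step 2 — Adiabatic: T₂/T₁ = (P₂/P₁)^((γ−1)/γ) ⇒ T₂ = 526×(0.187)^0.180 = 389 K; V₂ = 171 L.
ΔU = nCvΔT = 3.00×37.8×(389−526) = -15600 J.
Q = 0 for an adiabatic process, so W = −ΔU = 15600 J.
Net over both steps: W = 21900 J, Q = 35100 J, ΔU = 13200 J.

21900 J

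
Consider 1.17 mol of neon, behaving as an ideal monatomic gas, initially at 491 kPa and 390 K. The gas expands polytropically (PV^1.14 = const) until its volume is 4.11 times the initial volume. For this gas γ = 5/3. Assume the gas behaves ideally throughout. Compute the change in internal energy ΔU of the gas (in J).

-1020 J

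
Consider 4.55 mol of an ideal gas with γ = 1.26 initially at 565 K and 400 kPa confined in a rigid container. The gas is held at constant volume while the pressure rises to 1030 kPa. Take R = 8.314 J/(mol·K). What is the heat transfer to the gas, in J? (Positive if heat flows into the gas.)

129000 J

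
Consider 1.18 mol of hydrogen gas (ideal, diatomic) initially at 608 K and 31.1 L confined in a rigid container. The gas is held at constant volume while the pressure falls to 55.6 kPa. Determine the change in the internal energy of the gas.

P₁ = nRT₁/V₁ = 1.18×8.314×608/31.1 = 192 kPa.
Isochoric: V stays 31.1 L; P/T = const ⇒ T₂ = 176 K, P₂ = 55.6 kPa.
For an ideal gas ΔU = nCvΔT with Cv = (5/2)R = 20.8 J/(mol·K).
ΔU = 1.18×20.8×(176−608) = -10600 J.

-10600 J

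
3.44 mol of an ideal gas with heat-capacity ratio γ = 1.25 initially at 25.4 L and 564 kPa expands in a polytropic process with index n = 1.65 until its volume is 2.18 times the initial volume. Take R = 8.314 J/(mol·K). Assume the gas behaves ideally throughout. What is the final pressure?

156 kPa

T₁ = P₁V₁/(nR) = 564×25.4/(3.44×8.314) = 501 K.
Polytropic n=1.65: T₂ = T₁(V₁/V₂)^(n−1) = 501×(0.459)^0.65 = 302 K; P₂ = P₁(V₁/V₂)^n = 156 kPa.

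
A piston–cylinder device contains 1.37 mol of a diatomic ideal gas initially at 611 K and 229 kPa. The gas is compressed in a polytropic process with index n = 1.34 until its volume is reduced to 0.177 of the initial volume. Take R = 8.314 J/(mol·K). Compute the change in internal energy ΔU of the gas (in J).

13900 J

V₁ = nRT₁/P₁ = 1.37×8.314×611/229 = 30.4 L.
Polytropic n=1.34: T₂ = T₁(V₁/V₂)^(n−1) = 611×(5.65)^0.34 = 1100 K; P₂ = P₁(V₁/V₂)^n = 2330 kPa.
For an ideal gas ΔU = nCvΔT with Cv = (5/2)R = 20.8 J/(mol·K).
ΔU = 1.37×20.8×(1100−611) = 13900 J.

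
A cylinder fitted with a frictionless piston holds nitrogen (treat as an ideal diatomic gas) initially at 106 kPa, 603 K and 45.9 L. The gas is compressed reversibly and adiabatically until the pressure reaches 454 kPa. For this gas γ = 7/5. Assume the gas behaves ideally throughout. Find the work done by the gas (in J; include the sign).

-6270 J

n = P₁V₁/(RT₁) = 106×45.9/(8.314×603) = 0.970 mol.
Adiabatic: T₂/T₁ = (P₂/P₁)^((γ−1)/γ) ⇒ T₂ = 603×(4.28)^0.286 = 914 K; V₂ = 16.2 L.
ΔU = nCvΔT = 0.970×20.8×(914−603) = 6270 J.
Q = 0 for an adiabatic process, so W = −ΔU = -6270 J.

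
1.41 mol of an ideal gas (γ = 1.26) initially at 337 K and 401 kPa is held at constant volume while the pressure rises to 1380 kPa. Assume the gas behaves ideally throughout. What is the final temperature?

V₁ = nRT₁/P₁ = 1.41×8.314×337/401 = 9.85 L.
Isochoric: V stays 9.85 L; P/T = const ⇒ T₂ = 1160 K, P₂ = 1380 kPa.

1160 K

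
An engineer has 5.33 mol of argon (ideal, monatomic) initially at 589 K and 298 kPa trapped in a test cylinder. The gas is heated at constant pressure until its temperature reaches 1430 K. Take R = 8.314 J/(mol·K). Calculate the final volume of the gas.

213 L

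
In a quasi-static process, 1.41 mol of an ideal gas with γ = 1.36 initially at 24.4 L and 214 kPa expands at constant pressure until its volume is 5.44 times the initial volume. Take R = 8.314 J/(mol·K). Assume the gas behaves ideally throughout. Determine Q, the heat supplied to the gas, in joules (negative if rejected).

T₁ = P₁V₁/(nR) = 214×24.4/(1.41×8.314) = 445 K.
Isobaric: P stays 214 kPa; V/T = const ⇒ T₂ = 2420 K, V₂ = 133 L.
W = PΔV = 214×(133−24.4) kPa·L = 23200 J.
ΔU = nCvΔT = 1.41×23.1×(2420−445) = 64400 J.
Q = ΔU + W = nCpΔT = 87600 J.

87600 J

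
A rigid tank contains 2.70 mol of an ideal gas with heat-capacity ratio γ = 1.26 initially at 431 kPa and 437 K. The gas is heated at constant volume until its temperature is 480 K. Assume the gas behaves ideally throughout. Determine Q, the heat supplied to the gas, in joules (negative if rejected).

3710 J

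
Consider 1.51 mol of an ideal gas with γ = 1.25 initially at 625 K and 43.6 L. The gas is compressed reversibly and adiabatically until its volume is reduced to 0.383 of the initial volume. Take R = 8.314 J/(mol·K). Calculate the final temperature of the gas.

P₁ = nRT₁/V₁ = 1.51×8.314×625/43.6 = 180 kPa.
Adiabatic: TV^(γ−1) = const ⇒ T₂ = 625×(2.61)^0.250 = 794 K; PV^γ = const ⇒ P₂ = 597 kPa.

794 K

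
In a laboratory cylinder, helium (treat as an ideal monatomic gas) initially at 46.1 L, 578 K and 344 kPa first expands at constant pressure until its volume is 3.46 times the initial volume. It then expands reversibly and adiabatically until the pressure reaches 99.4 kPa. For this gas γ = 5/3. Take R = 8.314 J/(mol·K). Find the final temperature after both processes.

1220 K

n = P₁V₁/(RT₁) = 344×46.1/(8.314×578) = 3.30 mol.
Step 1 — Isobaric: P stays 344 kPa; V/T = const ⇒ T₂ = 2000 K, V₂ = 160 L.
W = PΔV = 344×(160−46.1) kPa·L = 39000 J.
ΔU = nCvΔT = 3.30×12.5×(2000−578) = 58500 J.
Q = ΔU + W = nCpΔT = 97500 J.
State after step 1: P = 344 kPa, V = 160 L, T = 2000 K.
Step 2 — Adiabatic: T₂/T₁ = (P₂/P₁)^((γ−1)/γ) ⇒ T₂ = 2000×(0.289)^0.400 = 1220 K; V₂ = 336 L.
ΔU = nCvΔT = 3.30×12.5×(1220−2000) = -32200 J.
Q = 0 for an adiabatic process, so W = −ΔU = 32200 J.
Net over both steps: W = 71200 J, Q = 97500 J, ΔU = 26300 J.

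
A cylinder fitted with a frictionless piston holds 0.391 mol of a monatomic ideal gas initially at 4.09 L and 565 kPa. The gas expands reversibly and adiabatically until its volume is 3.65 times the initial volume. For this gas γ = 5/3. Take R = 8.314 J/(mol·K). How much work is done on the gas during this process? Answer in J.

T₁ = P₁V₁/(nR) = 565×4.09/(0.391×8.314) = 711 K.
Adiabatic: TV^(γ−1) = const ⇒ T₂ = 711×(0.274)^0.667 = 300 K; PV^γ = const ⇒ P₂ = 65.3 kPa.
ΔU = nCvΔT = 0.391×12.5×(300−711) = -2000 J.
Q = 0 for an adiabatic process, so W = −ΔU = 2000 J.
Work done on the gas = −W_by = -2000 J.

-2000 J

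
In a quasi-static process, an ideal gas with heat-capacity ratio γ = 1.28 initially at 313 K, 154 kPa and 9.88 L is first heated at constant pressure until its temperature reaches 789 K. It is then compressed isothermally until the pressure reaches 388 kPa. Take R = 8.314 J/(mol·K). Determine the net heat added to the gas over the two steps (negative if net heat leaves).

7030 J

n = P₁V₁/(RT₁) = 154×9.88/(8.314×313) = 0.585 mol.
Step 1 — Isobaric: P stays 154 kPa; V/T = const ⇒ T₂ = 789 K, V₂ = 24.9 L.
W = PΔV = 154×(24.9−9.88) kPa·L = 2310 J.
ΔU = nCvΔT = 0.585×29.7×(789−313) = 8260 J.
Q = ΔU + W = nCpΔT = 10600 J.
State after step 1: P = 154 kPa, V = 24.9 L, T = 789 K.
Step 2 — Isothermal: T stays 789 K; PV = const ⇒ V₂ = 9.89 L, P₂ = 388 kPa.
ΔU = 0 (ideal gas, T constant).
W = nRT ln(V₂/V₁) = 0.585×8.314×789×ln(0.397) = -3540 J.
Q = ΔU + W = -3540 J.
Net over both steps: W = -1230 J, Q = 7030 J, ΔU = 8260 J.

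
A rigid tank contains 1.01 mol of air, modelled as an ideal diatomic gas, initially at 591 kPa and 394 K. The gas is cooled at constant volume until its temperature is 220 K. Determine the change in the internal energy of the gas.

V₁ = nRT₁/P₁ = 1.01×8.314×394/591 = 5.60 L.
Isochoric: V stays 5.60 L; P/T = const ⇒ T₂ = 220 K, P₂ = 330 kPa.
For an ideal gas ΔU = nCvΔT with Cv = (5/2)R = 20.8 J/(mol·K).
ΔU = 1.01×20.8×(220−394) = -3650 J.

-3650 J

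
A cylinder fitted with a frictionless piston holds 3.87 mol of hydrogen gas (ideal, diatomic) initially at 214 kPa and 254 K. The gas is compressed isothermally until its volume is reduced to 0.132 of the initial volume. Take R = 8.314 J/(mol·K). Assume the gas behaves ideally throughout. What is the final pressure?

1620 kPa

V₁ = nRT₁/P₁ = 3.87×8.314×254/214 = 38.2 L.
Isothermal: T stays 254 K; PV = const ⇒ V₂ = 5.04 L, P₂ = 1620 kPa.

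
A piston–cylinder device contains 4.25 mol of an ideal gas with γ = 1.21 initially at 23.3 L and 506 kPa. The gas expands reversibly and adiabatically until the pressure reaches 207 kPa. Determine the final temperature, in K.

286 K

T₁ = P₁V₁/(nR) = 506×23.3/(4.25×8.314) = 334 K.
Adiabatic: T₂/T₁ = (P₂/P₁)^((γ−1)/γ) ⇒ T₂ = 334×(0.409)^0.174 = 286 K; V₂ = 48.8 L.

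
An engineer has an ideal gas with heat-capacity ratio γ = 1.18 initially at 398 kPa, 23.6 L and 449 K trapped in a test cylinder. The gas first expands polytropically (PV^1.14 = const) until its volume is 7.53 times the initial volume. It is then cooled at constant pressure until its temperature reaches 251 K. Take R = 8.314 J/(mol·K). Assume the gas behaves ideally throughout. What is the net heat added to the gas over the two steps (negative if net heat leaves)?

-8320 J

n = P₁V₁/(RT₁) = 398×23.6/(8.314×449) = 2.52 mol.
Step 1 — Polytropic n=1.14: T₂ = T₁(V₁/V₂)^(n−1) = 449×(0.133)^0.14 = 338 K; P₂ = P₁(V₁/V₂)^n = 39.8 kPa.
W = (P₁V₁−P₂V₂)/(n−1) = (398×23.6−39.8×178)/0.14 = 16500 J.
ΔU = nCvΔT = 2.52×46.2×(338−449) = -12800 J.
Q = ΔU + W = 3670 J.
State after step 1: P = 39.8 kPa, V = 178 L, T = 338 K.
Step 2 — Isobaric: P stays 39.8 kPa; V/T = const ⇒ T₂ = 251 K, V₂ = 132 L.
W = PΔV = 39.8×(132−178) kPa·L = -1830 J.
ΔU = nCvΔT = 2.52×46.2×(251−338) = -10200 J.
Q = ΔU + W = nCpΔT = -12000 J.
Net over both steps: W = 14700 J, Q = -8320 J, ΔU = -23000 J.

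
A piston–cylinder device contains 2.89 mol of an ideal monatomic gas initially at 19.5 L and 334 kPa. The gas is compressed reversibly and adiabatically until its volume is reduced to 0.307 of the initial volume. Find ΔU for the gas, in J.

T₁ = P₁V₁/(nR) = 334×19.5/(2.89×8.314) = 271 K.
Adiabatic: TV^(γ−1) = const ⇒ T₂ = 271×(3.26)^0.667 = 596 K; PV^γ = const ⇒ P₂ = 2390 kPa.
For an ideal gas ΔU = nCvΔT with Cv = (3/2)R = 12.5 J/(mol·K).
ΔU = 2.89×12.5×(596−271) = 11700 J.

11700 J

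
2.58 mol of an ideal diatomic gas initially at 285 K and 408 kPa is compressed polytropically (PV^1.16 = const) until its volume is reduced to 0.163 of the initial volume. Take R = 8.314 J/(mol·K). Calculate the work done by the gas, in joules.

V₁ = nRT₁/P₁ = 2.58×8.314×285/408 = 15.0 L.
Polytropic n=1.16: T₂ = T₁(V₁/V₂)^(n−1) = 285×(6.13)^0.16 = 381 K; P₂ = P₁(V₁/V₂)^n = 3350 kPa.
W = (P₁V₁−P₂V₂)/(n−1) = (408×15.0−3350×2.44)/0.16 = -12900 J.

-12900 J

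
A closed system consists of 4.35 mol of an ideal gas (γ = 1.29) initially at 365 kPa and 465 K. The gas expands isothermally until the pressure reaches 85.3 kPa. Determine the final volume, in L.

197 L

V₁ = nRT₁/P₁ = 4.35×8.314×465/365 = 46.1 L.
Isothermal: T stays 465 K; PV = const ⇒ V₂ = 197 L, P₂ = 85.3 kPa.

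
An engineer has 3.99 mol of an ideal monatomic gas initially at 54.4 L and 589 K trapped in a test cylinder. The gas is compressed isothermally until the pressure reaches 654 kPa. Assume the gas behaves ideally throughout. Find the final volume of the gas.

P₁ = nRT₁/V₁ = 3.99×8.314×589/54.4 = 359 kPa.
Isothermal: T stays 589 K; PV = const ⇒ V₂ = 29.9 L, P₂ = 654 kPa.

29.9 L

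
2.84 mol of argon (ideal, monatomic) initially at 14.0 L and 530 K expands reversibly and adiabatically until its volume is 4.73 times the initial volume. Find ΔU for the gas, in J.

-12100 J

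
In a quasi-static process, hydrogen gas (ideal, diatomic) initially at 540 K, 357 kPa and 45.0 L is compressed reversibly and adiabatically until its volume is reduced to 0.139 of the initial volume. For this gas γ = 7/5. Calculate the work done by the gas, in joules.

-48300 J

n = P₁V₁/(RT₁) = 357×45.0/(8.314×540) = 3.58 mol.
Adiabatic: TV^(γ−1) = const ⇒ T₂ = 540×(7.19)^0.400 = 1190 K; PV^γ = const ⇒ P₂ = 5660 kPa.
ΔU = nCvΔT = 3.58×20.8×(1190−540) = 48300 J.
Q = 0 for an adiabatic process, so W = −ΔU = -48300 J.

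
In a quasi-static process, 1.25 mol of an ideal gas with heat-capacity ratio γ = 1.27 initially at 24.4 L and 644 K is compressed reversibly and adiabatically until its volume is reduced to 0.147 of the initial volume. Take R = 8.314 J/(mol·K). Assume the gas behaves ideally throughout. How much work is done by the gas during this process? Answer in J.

P₁ = nRT₁/V₁ = 1.25×8.314×644/24.4 = 274 kPa.
Adiabatic: TV^(γ−1) = const ⇒ T₂ = 644×(6.80)^0.270 = 1080 K; PV^γ = const ⇒ P₂ = 3130 kPa.
ΔU = nCvΔT = 1.25×30.8×(1080−644) = 16800 J.
Q = 0 for an adiabatic process, so W = −ΔU = -16800 J.

-16800 J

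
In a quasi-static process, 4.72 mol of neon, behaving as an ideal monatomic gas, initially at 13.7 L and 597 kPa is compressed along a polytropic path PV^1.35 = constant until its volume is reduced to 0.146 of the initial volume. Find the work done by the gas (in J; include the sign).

-22500 J

T₁ = P₁V₁/(nR) = 597×13.7/(4.72×8.314) = 208 K.
Polytropic n=1.35: T₂ = T₁(V₁/V₂)^(n−1) = 208×(6.85)^0.35 = 409 K; P₂ = P₁(V₁/V₂)^n = 8020 kPa.
W = (P₁V₁−P₂V₂)/(n−1) = (597×13.7−8020×2.00)/0.35 = -22500 J.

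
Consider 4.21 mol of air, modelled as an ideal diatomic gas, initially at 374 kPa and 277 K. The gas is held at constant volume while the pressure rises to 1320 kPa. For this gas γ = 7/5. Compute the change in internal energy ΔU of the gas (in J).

61300 J

V₁ = nRT₁/P₁ = 4.21×8.314×277/374 = 25.9 L.
Isochoric: V stays 25.9 L; P/T = const ⇒ T₂ = 978 K, P₂ = 1320 kPa.
For an ideal gas ΔU = nCvΔT with Cv = (5/2)R = 20.8 J/(mol·K).
ΔU = 4.21×20.8×(978−277) = 61300 J.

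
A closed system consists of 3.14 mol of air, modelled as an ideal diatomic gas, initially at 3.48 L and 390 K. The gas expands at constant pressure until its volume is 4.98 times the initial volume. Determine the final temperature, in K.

P₁ = nRT₁/V₁ = 3.14×8.314×390/3.48 = 2930 kPa.
Isobaric: P stays 2930 kPa; V/T = const ⇒ T₂ = 1940 K, V₂ = 17.3 L.

1940 K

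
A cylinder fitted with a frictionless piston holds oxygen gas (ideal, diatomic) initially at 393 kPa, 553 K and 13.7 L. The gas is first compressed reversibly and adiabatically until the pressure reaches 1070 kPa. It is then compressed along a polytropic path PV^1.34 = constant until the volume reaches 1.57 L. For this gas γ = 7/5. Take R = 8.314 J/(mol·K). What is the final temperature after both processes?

n = P₁V₁/(RT₁) = 393×13.7/(8.314×553) = 1.17 mol.
Step 1 — Adiabatic: T₂/T₁ = (P₂/P₁)^((γ−1)/γ) ⇒ T₂ = 553×(2.72)^0.286 = 736 K; V₂ = 6.70 L.
ΔU = nCvΔT = 1.17×20.8×(736−553) = 4460 J.
Q = 0 for an adiabatic process, so W = −ΔU = -4460 J.
State after step 1: P = 1070 kPa, V = 6.70 L, T = 736 K.
Step 2 — Polytropic n=1.34: T₂ = T₁(V₁/V₂)^(n−1) = 736×(4.27)^0.34 = 1210 K; P₂ = P₁(V₁/V₂)^n = 7480 kPa.
W = (P₁V₁−P₂V₂)/(n−1) = (1070×6.70−7480×1.57)/0.34 = -13400 J.
ΔU = nCvΔT = 1.17×20.8×(1210−736) = 11400 J.
Q = ΔU + W = -2020 J.
Net over both steps: W = -17900 J, Q = -2020 J, ΔU = 15900 J.

1210 K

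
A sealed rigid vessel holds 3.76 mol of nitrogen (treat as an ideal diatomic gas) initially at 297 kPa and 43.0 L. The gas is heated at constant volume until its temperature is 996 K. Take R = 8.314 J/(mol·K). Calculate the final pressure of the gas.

724 kPa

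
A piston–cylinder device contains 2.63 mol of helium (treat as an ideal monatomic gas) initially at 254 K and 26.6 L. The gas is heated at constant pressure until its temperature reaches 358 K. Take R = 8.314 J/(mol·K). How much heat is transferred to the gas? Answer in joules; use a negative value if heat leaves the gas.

5690 J

P₁ = nRT₁/V₁ = 2.63×8.314×254/26.6 = 209 kPa.
Isobaric: P stays 209 kPa; V/T = const ⇒ T₂ = 358 K, V₂ = 37.5 L.
W = PΔV = 209×(37.5−26.6) kPa·L = 2270 J.
ΔU = nCvΔT = 2.63×12.5×(358−254) = 3410 J.
Q = ΔU + W = nCpΔT = 5690 J.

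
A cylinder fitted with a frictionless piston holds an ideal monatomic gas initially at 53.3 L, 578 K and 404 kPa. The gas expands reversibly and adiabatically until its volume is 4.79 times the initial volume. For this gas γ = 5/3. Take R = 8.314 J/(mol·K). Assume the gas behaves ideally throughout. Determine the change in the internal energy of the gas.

n = P₁V₁/(RT₁) = 404×53.3/(8.314×578) = 4.48 mol.
Adiabatic: TV^(γ−1) = const ⇒ T₂ = 578×(0.209)^0.667 = 203 K; PV^γ = const ⇒ P₂ = 29.7 kPa.
For an ideal gas ΔU = nCvΔT with Cv = (3/2)R = 12.5 J/(mol·K).
ΔU = 4.48×12.5×(203−578) = -20900 J.

-20900 J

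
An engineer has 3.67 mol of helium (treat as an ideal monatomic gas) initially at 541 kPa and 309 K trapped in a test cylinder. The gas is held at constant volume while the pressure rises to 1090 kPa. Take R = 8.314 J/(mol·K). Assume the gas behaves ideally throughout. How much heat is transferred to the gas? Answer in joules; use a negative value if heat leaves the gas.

14400 J

V₁ = nRT₁/P₁ = 3.67×8.314×309/541 = 17.4 L.
Isochoric: V stays 17.4 L; P/T = const ⇒ T₂ = 623 K, P₂ = 1090 kPa.
W = 0 (no volume change).
ΔU = nCvΔT = 3.67×12.5×(623−309) = 14400 J.
Q = ΔU = 14400 J.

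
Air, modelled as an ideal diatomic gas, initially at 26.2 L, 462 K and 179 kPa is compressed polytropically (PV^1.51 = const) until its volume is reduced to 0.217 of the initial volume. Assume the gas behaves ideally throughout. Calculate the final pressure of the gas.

1800 kPa

Polytropic n=1.51: T₂ = T₁(V₁/V₂)^(n−1) = 462×(4.61)^0.51 = 1010 K; P₂ = P₁(V₁/V₂)^n = 1800 kPa.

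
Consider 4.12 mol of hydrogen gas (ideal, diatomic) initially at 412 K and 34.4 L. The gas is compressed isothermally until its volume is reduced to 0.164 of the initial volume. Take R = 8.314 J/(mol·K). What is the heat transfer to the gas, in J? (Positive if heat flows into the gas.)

P₁ = nRT₁/V₁ = 4.12×8.314×412/34.4 = 410 kPa.
Isothermal: T stays 412 K; PV = const ⇒ V₂ = 5.64 L, P₂ = 2500 kPa.
ΔU = 0 (ideal gas, T constant).
W = nRT ln(V₂/V₁) = 4.12×8.314×412×ln(0.164) = -25500 J.
Q = ΔU + W = -25500 J.

-25500 J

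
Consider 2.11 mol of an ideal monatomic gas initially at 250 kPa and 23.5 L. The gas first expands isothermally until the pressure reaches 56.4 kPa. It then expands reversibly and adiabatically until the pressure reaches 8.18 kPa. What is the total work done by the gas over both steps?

13500 J

T₁ = P₁V₁/(nR) = 250×23.5/(2.11×8.314) = 335 K.
Step 1 — Isothermal: T stays 335 K; PV = const ⇒ V₂ = 104 L, P₂ = 56.4 kPa.
ΔU = 0 (ideal gas, T constant).
W = nRT ln(V₂/V₁) = 2.11×8.314×335×ln(4.43) = 8750 J.
Q = ΔU + W = 8750 J.
State after step 1: P = 56.4 kPa, V = 104 L, T = 335 K.
Step 2 — Adiabatic: T₂/T₁ = (P₂/P₁)^((γ−1)/γ) ⇒ T₂ = 335×(0.145)^0.400 = 155 K; V₂ = 332 L.
ΔU = nCvΔT = 2.11×12.5×(155−335) = -4740 J.
Q = 0 for an adiabatic process, so W = −ΔU = 4740 J.
Net over both steps: W = 13500 J, Q = 8750 J, ΔU = -4740 J.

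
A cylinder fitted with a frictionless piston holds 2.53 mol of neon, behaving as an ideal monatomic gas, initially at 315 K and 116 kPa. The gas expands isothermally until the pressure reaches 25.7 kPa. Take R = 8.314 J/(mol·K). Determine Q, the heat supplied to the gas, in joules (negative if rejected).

V₁ = nRT₁/P₁ = 2.53×8.314×315/116 = 57.1 L.
Isothermal: T stays 315 K; PV = const ⇒ V₂ = 258 L, P₂ = 25.7 kPa.
ΔU = 0 (ideal gas, T constant).
W = nRT ln(V₂/V₁) = 2.53×8.314×315×ln(4.51) = 9990 J.
Q = ΔU + W = 9990 J.

9990 J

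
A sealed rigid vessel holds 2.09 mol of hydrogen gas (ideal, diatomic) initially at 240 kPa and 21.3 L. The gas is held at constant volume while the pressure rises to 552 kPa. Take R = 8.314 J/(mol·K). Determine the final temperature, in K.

677 K

T₁ = P₁V₁/(nR) = 240×21.3/(2.09×8.314) = 294 K.
Isochoric: V stays 21.3 L; P/T = const ⇒ T₂ = 677 K, P₂ = 552 kPa.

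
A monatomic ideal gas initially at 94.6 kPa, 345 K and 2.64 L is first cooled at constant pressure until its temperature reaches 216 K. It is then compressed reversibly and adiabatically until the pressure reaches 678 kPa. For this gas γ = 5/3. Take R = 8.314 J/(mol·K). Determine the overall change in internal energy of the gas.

n = P₁V₁/(RT₁) = 94.6×2.64/(8.314×345) = 0.0871 mol.
Step 1 — Isobaric: P stays 94.6 kPa; V/T = const ⇒ T₂ = 216 K, V₂ = 1.65 L.
W = PΔV = 94.6×(1.65−2.64) kPa·L = -93.4 J.
ΔU = nCvΔT = 0.0871×12.5×(216−345) = -140 J.
Q = ΔU + W = nCpΔT = -233 J.
State after step 1: P = 94.6 kPa, V = 1.65 L, T = 216 K.
Step 2 — Adiabatic: T₂/T₁ = (P₂/P₁)^((γ−1)/γ) ⇒ T₂ = 216×(7.17)^0.400 = 475 K; V₂ = 0.507 L.
ΔU = nCvΔT = 0.0871×12.5×(475−216) = 281 J.
Q = 0 for an adiabatic process, so W = −ΔU = -281 J.
Net over both steps: W = -374 J, Q = -233 J, ΔU = 141 J.

141 J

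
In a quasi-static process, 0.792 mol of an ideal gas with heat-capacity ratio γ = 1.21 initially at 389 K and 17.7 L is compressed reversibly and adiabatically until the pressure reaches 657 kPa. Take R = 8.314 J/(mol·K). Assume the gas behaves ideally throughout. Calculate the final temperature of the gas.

506 K

P₁ = nRT₁/V₁ = 0.792×8.314×389/17.7 = 145 kPa.
Adiabatic: T₂/T₁ = (P₂/P₁)^((γ−1)/γ) ⇒ T₂ = 389×(4.54)^0.174 = 506 K; V₂ = 5.07 L.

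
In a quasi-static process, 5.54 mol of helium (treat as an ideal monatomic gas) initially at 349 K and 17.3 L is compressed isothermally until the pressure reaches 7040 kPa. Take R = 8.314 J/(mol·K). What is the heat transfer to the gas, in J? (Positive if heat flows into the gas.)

-32600 J

P₁ = nRT₁/V₁ = 5.54×8.314×349/17.3 = 929 kPa.
Isothermal: T stays 349 K; PV = const ⇒ V₂ = 2.28 L, P₂ = 7040 kPa.
ΔU = 0 (ideal gas, T constant).
W = nRT ln(V₂/V₁) = 5.54×8.314×349×ln(0.132) = -32600 J.
Q = ΔU + W = -32600 J.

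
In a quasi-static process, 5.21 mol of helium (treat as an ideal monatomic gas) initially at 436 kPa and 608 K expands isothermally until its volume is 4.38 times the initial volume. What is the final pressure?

99.5 kPa

V₁ = nRT₁/P₁ = 5.21×8.314×608/436 = 60.4 L.
Isothermal: T stays 608 K; PV = const ⇒ V₂ = 265 L, P₂ = 99.5 kPa.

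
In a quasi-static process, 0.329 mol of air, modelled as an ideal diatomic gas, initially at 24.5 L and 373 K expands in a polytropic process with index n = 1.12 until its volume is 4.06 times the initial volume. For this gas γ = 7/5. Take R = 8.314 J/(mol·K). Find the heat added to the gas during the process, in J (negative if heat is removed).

921 J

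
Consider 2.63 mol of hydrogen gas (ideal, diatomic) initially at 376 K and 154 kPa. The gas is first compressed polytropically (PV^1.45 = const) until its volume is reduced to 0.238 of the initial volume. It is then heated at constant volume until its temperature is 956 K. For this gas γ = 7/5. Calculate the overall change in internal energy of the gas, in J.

31700 J

V₁ = nRT₁/P₁ = 2.63×8.314×376/154 = 53.4 L.
Step 1 — Polytropic n=1.45: T₂ = T₁(V₁/V₂)^(n−1) = 376×(4.20)^0.45 = 717 K; P₂ = P₁(V₁/V₂)^n = 1230 kPa.
W = (P₁V₁−P₂V₂)/(n−1) = (154×53.4−1230×12.7)/0.45 = -16600 J.
ΔU = nCvΔT = 2.63×20.8×(717−376) = 18700 J.
Q = ΔU + W = 2070 J.
State after step 1: P = 1230 kPa, V = 12.7 L, T = 717 K.
Step 2 — Isochoric: V stays 12.7 L; P/T = const ⇒ T₂ = 956 K, P₂ = 1650 kPa.
W = 0 (no volume change).
ΔU = nCvΔT = 2.63×20.8×(956−717) = 13000 J.
Q = ΔU = 13000 J.
Net over both steps: W = -16600 J, Q = 15100 J, ΔU = 31700 J.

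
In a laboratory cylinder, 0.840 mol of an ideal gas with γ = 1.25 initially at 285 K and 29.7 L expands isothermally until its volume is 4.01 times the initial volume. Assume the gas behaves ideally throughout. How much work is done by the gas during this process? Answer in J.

P₁ = nRT₁/V₁ = 0.840×8.314×285/29.7 = 67.0 kPa.
Isothermal: T stays 285 K; PV = const ⇒ V₂ = 119 L, P₂ = 16.7 kPa.
W = nRT ln(V₂/V₁) = 0.840×8.314×285×ln(4.01) = 2760 J.

2760 J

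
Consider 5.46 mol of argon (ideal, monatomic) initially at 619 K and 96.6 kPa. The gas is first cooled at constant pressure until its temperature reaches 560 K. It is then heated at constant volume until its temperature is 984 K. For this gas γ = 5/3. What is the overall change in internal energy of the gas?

V₁ = nRT₁/P₁ = 5.46×8.314×619/96.6 = 291 L.
Step 1 — Isobaric: P stays 96.6 kPa; V/T = const ⇒ T₂ = 560 K, V₂ = 263 L.
W = PΔV = 96.6×(263−291) kPa·L = -2680 J.
ΔU = nCvΔT = 5.46×12.5×(560−619) = -4020 J.
Q = ΔU + W = nCpΔT = -6700 J.
State after step 1: P = 96.6 kPa, V = 263 L, T = 560 K.
Step 2 — Isochoric: V stays 263 L; P/T = const ⇒ T₂ = 984 K, P₂ = 170 kPa.
W = 0 (no volume change).
ΔU = nCvΔT = 5.46×12.5×(984−560) = 28900 J.
Q = ΔU = 28900 J.
Net over both steps: W = -2680 J, Q = 22200 J, ΔU = 24900 J.

24900 J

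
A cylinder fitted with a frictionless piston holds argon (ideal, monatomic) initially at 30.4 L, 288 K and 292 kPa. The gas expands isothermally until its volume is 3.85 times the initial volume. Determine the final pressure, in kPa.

75.8 kPa

Isothermal: T stays 288 K; PV = const ⇒ V₂ = 117 L, P₂ = 75.8 kPa.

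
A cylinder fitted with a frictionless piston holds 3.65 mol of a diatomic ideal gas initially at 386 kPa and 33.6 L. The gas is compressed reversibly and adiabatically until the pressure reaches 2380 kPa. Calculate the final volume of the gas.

T₁ = P₁V₁/(nR) = 386×33.6/(3.65×8.314) = 427 K.
Adiabatic: T₂/T₁ = (P₂/P₁)^((γ−1)/γ) ⇒ T₂ = 427×(6.17)^0.286 = 719 K; V₂ = 9.16 L.

9.16 L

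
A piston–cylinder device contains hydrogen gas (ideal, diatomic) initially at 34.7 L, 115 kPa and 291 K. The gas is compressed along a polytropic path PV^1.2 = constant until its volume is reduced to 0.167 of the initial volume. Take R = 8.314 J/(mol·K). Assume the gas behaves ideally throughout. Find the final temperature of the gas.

Polytropic n=1.2: T₂ = T₁(V₁/V₂)^(n−1) = 291×(5.99)^0.20 = 416 K; P₂ = P₁(V₁/V₂)^n = 985 kPa.

416 K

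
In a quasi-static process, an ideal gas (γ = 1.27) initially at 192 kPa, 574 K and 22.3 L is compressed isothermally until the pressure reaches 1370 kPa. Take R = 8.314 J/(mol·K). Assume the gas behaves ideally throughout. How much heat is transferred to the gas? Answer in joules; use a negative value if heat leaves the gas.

n = P₁V₁/(RT₁) = 192×22.3/(8.314×574) = 0.897 mol.
Isothermal: T stays 574 K; PV = const ⇒ V₂ = 3.13 L, P₂ = 1370 kPa.
ΔU = 0 (ideal gas, T constant).
W = nRT ln(V₂/V₁) = 0.897×8.314×574×ln(0.140) = -8410 J.
Q = ΔU + W = -8410 J.

-8410 J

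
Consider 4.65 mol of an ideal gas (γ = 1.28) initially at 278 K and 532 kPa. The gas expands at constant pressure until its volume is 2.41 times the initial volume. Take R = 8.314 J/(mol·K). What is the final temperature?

V₁ = nRT₁/P₁ = 4.65×8.314×278/532 = 20.2 L.
Isobaric: P stays 532 kPa; V/T = const ⇒ T₂ = 670 K, V₂ = 48.7 L.

670 K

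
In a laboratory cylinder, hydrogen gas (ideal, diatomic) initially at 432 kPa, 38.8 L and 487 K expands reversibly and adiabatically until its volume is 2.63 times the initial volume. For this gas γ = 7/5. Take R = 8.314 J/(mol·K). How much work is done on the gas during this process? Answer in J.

n = P₁V₁/(RT₁) = 432×38.8/(8.314×487) = 4.14 mol.
Adiabatic: TV^(γ−1) = const ⇒ T₂ = 487×(0.380)^0.400 = 331 K; PV^γ = const ⇒ P₂ = 112 kPa.
ΔU = nCvΔT = 4.14×20.8×(331−487) = -13400 J.
Q = 0 for an adiabatic process, so W = −ΔU = 13400 J.
Work done on the gas = −W_by = -13400 J.

-13400 J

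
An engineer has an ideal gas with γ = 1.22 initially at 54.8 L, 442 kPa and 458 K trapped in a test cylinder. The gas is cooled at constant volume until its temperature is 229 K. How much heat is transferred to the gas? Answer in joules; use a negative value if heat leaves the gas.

-55000 J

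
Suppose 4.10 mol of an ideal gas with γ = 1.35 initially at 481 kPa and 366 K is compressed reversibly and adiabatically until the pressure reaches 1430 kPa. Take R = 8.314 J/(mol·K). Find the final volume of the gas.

V₁ = nRT₁/P₁ = 4.10×8.314×366/481 = 25.9 L.
Adiabatic: T₂/T₁ = (P₂/P₁)^((γ−1)/γ) ⇒ T₂ = 366×(2.97)^0.259 = 485 K; V₂ = 11.6 L.

11.6 L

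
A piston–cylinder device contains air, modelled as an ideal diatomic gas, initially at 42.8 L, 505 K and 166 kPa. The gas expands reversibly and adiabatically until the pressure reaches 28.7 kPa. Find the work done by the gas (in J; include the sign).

7000 J

n = P₁V₁/(RT₁) = 166×42.8/(8.314×505) = 1.69 mol.
Adiabatic: T₂/T₁ = (P₂/P₁)^((γ−1)/γ) ⇒ T₂ = 505×(0.173)^0.286 = 306 K; V₂ = 150 L.
ΔU = nCvΔT = 1.69×20.8×(306−505) = -7000 J.
Q = 0 for an adiabatic process, so W = −ΔU = 7000 J.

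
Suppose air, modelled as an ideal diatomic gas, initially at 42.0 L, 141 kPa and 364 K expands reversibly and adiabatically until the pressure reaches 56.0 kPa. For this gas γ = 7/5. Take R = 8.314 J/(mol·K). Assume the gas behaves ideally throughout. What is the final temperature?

Adiabatic: T₂/T₁ = (P₂/P₁)^((γ−1)/γ) ⇒ T₂ = 364×(0.397)^0.286 = 280 K; V₂ = 81.2 L.

280 K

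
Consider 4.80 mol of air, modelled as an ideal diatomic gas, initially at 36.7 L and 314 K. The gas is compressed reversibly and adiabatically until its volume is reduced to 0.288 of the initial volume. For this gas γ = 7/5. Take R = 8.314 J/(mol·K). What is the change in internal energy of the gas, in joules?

20200 J

P₁ = nRT₁/V₁ = 4.80×8.314×314/36.7 = 341 kPa.
Adiabatic: TV^(γ−1) = const ⇒ T₂ = 314×(3.47)^0.400 = 517 K; PV^γ = const ⇒ P₂ = 1950 kPa.
For an ideal gas ΔU = nCvΔT with Cv = (5/2)R = 20.8 J/(mol·K).
ΔU = 4.80×20.8×(517−314) = 20200 J.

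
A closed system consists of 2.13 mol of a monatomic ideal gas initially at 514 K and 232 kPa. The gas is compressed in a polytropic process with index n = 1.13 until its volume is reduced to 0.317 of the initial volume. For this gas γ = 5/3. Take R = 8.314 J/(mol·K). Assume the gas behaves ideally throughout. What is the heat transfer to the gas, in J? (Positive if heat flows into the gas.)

-9080 J

V₁ = nRT₁/P₁ = 2.13×8.314×514/232 = 39.2 L.
Polytropic n=1.13: T₂ = T₁(V₁/V₂)^(n−1) = 514×(3.15)^0.13 = 597 K; P₂ = P₁(V₁/V₂)^n = 850 kPa.
W = (P₁V₁−P₂V₂)/(n−1) = (232×39.2−850×12.4)/0.13 = -11300 J.
ΔU = nCvΔT = 2.13×12.5×(597−514) = 2200 J.
Q = ΔU + W = -9080 J.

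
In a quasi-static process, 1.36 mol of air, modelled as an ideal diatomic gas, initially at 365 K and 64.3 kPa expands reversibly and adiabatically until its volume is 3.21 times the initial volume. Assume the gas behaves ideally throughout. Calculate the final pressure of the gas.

12.6 kPa

V₁ = nRT₁/P₁ = 1.36×8.314×365/64.3 = 64.2 L.
Adiabatic: TV^(γ−1) = const ⇒ T₂ = 365×(0.312)^0.400 = 229 K; PV^γ = const ⇒ P₂ = 12.6 kPa.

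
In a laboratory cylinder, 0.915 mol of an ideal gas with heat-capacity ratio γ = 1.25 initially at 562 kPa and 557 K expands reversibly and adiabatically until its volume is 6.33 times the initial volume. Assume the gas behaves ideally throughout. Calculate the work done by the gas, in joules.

6260 J

V₁ = nRT₁/P₁ = 0.915×8.314×557/562 = 7.54 L.
Adiabatic: TV^(γ−1) = const ⇒ T₂ = 557×(0.158)^0.250 = 351 K; PV^γ = const ⇒ P₂ = 56.0 kPa.
ΔU = nCvΔT = 0.915×33.3×(351−557) = -6260 J.
Q = 0 for an adiabatic process, so W = −ΔU = 6260 J.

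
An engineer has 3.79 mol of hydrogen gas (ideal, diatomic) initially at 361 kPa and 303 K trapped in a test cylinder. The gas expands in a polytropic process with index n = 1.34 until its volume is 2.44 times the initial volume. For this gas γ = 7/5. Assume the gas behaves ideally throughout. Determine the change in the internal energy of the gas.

V₁ = nRT₁/P₁ = 3.79×8.314×303/361 = 26.4 L.
Polytropic n=1.34: T₂ = T₁(V₁/V₂)^(n−1) = 303×(0.410)^0.34 = 224 K; P₂ = P₁(V₁/V₂)^n = 109 kPa.
For an ideal gas ΔU = nCvΔT with Cv = (5/2)R = 20.8 J/(mol·K).
ΔU = 3.79×20.8×(224−303) = -6240 J.

-6240 J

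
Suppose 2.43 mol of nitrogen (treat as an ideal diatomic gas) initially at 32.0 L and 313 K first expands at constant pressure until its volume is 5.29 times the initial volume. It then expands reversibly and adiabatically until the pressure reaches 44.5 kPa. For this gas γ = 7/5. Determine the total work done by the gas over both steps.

P₁ = nRT₁/V₁ = 2.43×8.314×313/32.0 = 198 kPa.
Step 1 — Isobaric: P stays 198 kPa; V/T = const ⇒ T₂ = 1660 K, V₂ = 169 L.
W = PΔV = 198×(169−32.0) kPa·L = 27100 J.
ΔU = nCvΔT = 2.43×20.8×(1660−313) = 67800 J.
Q = ΔU + W = nCpΔT = 94900 J.
State after step 1: P = 198 kPa, V = 169 L, T = 1660 K.
Step 2 — Adiabatic: T₂/T₁ = (P₂/P₁)^((γ−1)/γ) ⇒ T₂ = 1660×(0.225)^0.286 = 1080 K; V₂ = 491 L.
ΔU = nCvΔT = 2.43×20.8×(1080−1660) = -29000 J.
Q = 0 for an adiabatic process, so W = −ΔU = 29000 J.
Net over both steps: W = 56100 J, Q = 94900 J, ΔU = 38800 J.

56100 J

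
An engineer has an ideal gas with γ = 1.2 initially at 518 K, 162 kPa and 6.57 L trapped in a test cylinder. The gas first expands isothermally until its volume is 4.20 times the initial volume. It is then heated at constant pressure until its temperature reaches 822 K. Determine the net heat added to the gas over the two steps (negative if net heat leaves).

5280 J

n = P₁V₁/(RT₁) = 162×6.57/(8.314×518) = 0.247 mol.
Step 1 — Isothermal: T stays 518 K; PV = const ⇒ V₂ = 27.6 L, P₂ = 38.6 kPa.
ΔU = 0 (ideal gas, T constant).
W = nRT ln(V₂/V₁) = 0.247×8.314×518×ln(4.20) = 1530 J.
Q = ΔU + W = 1530 J.
State after step 1: P = 38.6 kPa, V = 27.6 L, T = 518 K.
Step 2 — Isobaric: P stays 38.6 kPa; V/T = const ⇒ T₂ = 822 K, V₂ = 43.8 L.
W = PΔV = 38.6×(43.8−27.6) kPa·L = 625 J.
ΔU = nCvΔT = 0.247×41.6×(822−518) = 3120 J.
Q = ΔU + W = nCpΔT = 3750 J.
Net over both steps: W = 2150 J, Q = 5280 J, ΔU = 3120 J.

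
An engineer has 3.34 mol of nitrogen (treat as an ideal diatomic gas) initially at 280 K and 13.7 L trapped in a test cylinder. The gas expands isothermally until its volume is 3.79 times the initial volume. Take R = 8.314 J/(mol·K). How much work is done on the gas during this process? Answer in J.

P₁ = nRT₁/V₁ = 3.34×8.314×280/13.7 = 568 kPa.
Isothermal: T stays 280 K; PV = const ⇒ V₂ = 51.9 L, P₂ = 150 kPa.
W = nRT ln(V₂/V₁) = 3.34×8.314×280×ln(3.79) = 10400 J.
Work done on the gas = −W_by = -10400 J.

-10400 J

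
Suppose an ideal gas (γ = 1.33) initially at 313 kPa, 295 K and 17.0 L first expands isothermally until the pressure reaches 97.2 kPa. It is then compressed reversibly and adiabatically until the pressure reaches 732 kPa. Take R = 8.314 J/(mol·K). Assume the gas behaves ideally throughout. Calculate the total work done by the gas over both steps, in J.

-4260 J

n = P₁V₁/(RT₁) = 313×17.0/(8.314×295) = 2.17 mol.
Step 1 — Isothermal: T stays 295 K; PV = const ⇒ V₂ = 54.7 L, P₂ = 97.2 kPa.
ΔU = 0 (ideal gas, T constant).
W = nRT ln(V₂/V₁) = 2.17×8.314×295×ln(3.22) = 6220 J.
Q = ΔU + W = 6220 J.
State after step 1: P = 97.2 kPa, V = 54.7 L, T = 295 K.
Step 2 — Adiabatic: T₂/T₁ = (P₂/P₁)^((γ−1)/γ) ⇒ T₂ = 295×(7.53)^0.248 = 487 K; V₂ = 12.0 L.
ΔU = nCvΔT = 2.17×25.2×(487−295) = 10500 J.
Q = 0 for an adiabatic process, so W = −ΔU = -10500 J.
Net over both steps: W = -4260 J, Q = 6220 J, ΔU = 10500 J.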